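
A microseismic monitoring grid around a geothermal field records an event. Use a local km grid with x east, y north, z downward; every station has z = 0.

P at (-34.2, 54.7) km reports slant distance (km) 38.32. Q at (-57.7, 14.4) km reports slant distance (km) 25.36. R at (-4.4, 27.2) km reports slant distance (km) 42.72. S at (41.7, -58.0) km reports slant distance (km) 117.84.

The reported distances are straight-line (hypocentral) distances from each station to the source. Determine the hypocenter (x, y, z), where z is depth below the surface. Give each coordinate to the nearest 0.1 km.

Each station gives a sphere (x−x_i)² + (y−y_i)² + z² = d_i² (stations at z=0).
Subtracting the P sphere from Q and R: z² cancels, leaving linear equations in x and y:
-47.0 x − 80.6 y = 200.21
59.6 x − 55.0 y = -3759.11
Solving: x ≈ -42.496, y ≈ 22.297 km (keep extra digits for the depth step; rounded: -42.5, 22.3).
Then from the P sphere: z² = 38.32² − (x + 34.2)² − (y − 54.7)² with x = -42.496, y = 22.297, so z ≈ 18.699 ≈ 18.7 km.
Check against S (with the unrounded solution): distance 117.84 ≈ 117.84 km. ✓

x ≈ -42.5 km, y ≈ 22.3 km, depth ≈ 18.7 km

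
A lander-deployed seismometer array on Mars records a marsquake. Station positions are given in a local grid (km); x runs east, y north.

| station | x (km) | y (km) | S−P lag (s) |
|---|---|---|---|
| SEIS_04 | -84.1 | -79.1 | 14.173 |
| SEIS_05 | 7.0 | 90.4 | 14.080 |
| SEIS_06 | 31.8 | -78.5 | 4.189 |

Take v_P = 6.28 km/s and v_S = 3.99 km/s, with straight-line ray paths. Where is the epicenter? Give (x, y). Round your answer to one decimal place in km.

68.4 km east, -50.9 km north

Distance from S−P lag: d = Δt · v_P v_S / (v_P − v_S) = Δt · (6.28·3.99)/(6.28−3.99) ≈ 10.9420·Δt.
So d_SEIS_04 = 155.08, d_SEIS_05 = 154.06, d_SEIS_06 = 45.84 km.
Circle about each station: (x + 84.1)² + (y + 79.1)² = 155.08²; (x − 7.0)² + (y − 90.4)² = 154.06²; (x − 31.8)² + (y + 78.5)² = 45.84².
Subtracting the SEIS_04 equation from the SEIS_05 and SEIS_06 equations removes the quadratic terms:
182.2 x + 339.0 y = -4793.14
231.8 x + 1.2 y = 15792.37
Solving the 2×2 system: x ≈ 68.4, y ≈ -50.9 km.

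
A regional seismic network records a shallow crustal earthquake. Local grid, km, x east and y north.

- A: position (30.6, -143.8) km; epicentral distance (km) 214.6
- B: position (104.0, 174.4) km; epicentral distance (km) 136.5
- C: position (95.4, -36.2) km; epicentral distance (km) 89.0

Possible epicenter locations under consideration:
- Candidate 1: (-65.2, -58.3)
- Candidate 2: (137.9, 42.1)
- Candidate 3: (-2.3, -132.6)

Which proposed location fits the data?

Candidate 2

For each candidate, compare |candidate − station| to the reported distance:
Candidate 1: residuals A 86.2, B 151.2, C 73.1 → max 151.2 km
Candidate 2: residuals A 0.0, B 0.1, C 0.1 → max 0.1 km
Candidate 3: residuals A 179.8, B 188.4, C 48.3 → max 188.4 km
Only Candidate 2 has all residuals ≈ 0.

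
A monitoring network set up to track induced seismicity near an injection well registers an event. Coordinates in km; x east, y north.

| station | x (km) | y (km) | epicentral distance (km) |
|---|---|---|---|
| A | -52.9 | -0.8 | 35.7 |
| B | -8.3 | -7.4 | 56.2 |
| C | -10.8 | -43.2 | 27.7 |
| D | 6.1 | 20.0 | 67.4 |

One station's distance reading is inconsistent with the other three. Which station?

Solve using three stations at a time. Using A, C, D (subtract circle equations pairwise → linear system) gives (x, y) ≈ (-36.3, -32.4).
Distances from that point to each station vs reported:
  A: calculated 35.7 vs reported 35.7 → residual 0.0 km
  B: calculated 37.5 vs reported 56.2 → residual 18.7 km
  C: calculated 27.7 vs reported 27.7 → residual 0.0 km
  D: calculated 67.4 vs reported 67.4 → residual 0.0 km
A, C, D are mutually consistent (residuals ≈ 0); B is off by 18.7 km.

B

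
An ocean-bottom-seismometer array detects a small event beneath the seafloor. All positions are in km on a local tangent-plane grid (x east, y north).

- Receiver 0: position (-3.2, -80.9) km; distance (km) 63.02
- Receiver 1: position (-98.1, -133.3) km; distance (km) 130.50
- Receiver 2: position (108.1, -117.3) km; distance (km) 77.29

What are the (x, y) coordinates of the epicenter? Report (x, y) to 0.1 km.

(32.4, -132.9)

Circle about each station: (x + 3.2)² + (y + 80.9)² = 63.02²; (x + 98.1)² + (y + 133.3)² = 130.50²; (x − 108.1)² + (y + 117.3)² = 77.29².
Subtracting the Receiver 0 equation from the Receiver 1 and Receiver 2 equations removes the quadratic terms:
-189.8 x − 104.8 y = 7778.72
222.6 x − 72.8 y = 16887.63
Solving the 2×2 system: x ≈ 32.4, y ≈ -132.9 km.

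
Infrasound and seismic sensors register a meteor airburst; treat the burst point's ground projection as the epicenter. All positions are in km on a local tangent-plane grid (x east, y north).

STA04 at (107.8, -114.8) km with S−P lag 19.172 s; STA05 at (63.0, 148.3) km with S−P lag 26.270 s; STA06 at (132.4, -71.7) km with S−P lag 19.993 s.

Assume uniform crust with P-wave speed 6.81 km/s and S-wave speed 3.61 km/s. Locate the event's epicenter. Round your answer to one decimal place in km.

-17.2 km east, -36.9 km north

Distance from S−P lag: d = Δt · v_P v_S / (v_P − v_S) = Δt · (6.81·3.61)/(6.81−3.61) ≈ 7.6825·Δt.
So d_STA04 = 147.29, d_STA05 = 201.82, d_STA06 = 153.60 km.
Circle about each station: (x − 107.8)² + (y + 114.8)² = 147.29²; (x − 63.0)² + (y − 148.3)² = 201.82²; (x − 132.4)² + (y + 71.7)² = 153.60².
Subtracting the STA04 equation from the STA05 and STA06 equations removes the quadratic terms:
-89.6 x + 526.2 y = -17874.96
49.2 x + 86.2 y = -4027.85
Solving the 2×2 system: x ≈ -17.2, y ≈ -36.9 km.
Check against STA04 (with the unrounded x, y): √((x − 107.8)²+(y + 114.8)²) = 147.30 ≈ 147.29 km. ✓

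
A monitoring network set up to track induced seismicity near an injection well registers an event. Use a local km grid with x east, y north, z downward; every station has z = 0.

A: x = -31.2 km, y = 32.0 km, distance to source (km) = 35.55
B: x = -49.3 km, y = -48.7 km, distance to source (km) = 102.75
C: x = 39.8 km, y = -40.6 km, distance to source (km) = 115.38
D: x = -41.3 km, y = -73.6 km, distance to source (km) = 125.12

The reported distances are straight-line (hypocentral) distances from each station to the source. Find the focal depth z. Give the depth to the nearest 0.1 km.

Each station gives a sphere (x−x_i)² + (y−y_i)² + z² = d_i² (stations at z=0).
Subtracting the A sphere from B and C: z² cancels, leaving linear equations in x and y:
-36.2 x − 161.4 y = -6489.02
142.0 x − 145.2 y = -10813.78
Solving: x ≈ -28.505, y ≈ 46.598 km (keep extra digits for the depth step; rounded: -28.5, 46.6).
Then from the A sphere: z² = 35.55² − (x + 31.2)² − (y − 32.0)² with x = -28.505, y = 46.598, so z ≈ 32.302 ≈ 32.3 km.

32.3 km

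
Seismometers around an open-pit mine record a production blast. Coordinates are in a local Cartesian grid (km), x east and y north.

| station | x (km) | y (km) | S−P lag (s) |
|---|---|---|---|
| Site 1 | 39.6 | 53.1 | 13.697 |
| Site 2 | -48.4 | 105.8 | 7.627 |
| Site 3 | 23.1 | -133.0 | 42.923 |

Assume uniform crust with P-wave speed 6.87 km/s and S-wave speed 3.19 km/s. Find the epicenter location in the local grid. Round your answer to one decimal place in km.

Distance from S−P lag: d = Δt · v_P v_S / (v_P − v_S) = Δt · (6.87·3.19)/(6.87−3.19) ≈ 5.9552·Δt.
So d_Site 1 = 81.57, d_Site 2 = 45.42, d_Site 3 = 255.62 km.
Circle about each station: (x − 39.6)² + (y − 53.1)² = 81.57²; (x + 48.4)² + (y − 105.8)² = 45.42²; (x − 23.1)² + (y + 133.0)² = 255.62².
Subtracting pairs of circle equations eliminates x²+y² and gives linear equations (the radical axes):
-176.0 x + 105.4 y = 13739.12
-33.0 x − 372.2 y = -44853.08
Solving the 2×2 system: x ≈ -5.6, y ≈ 121.0 km.

(-5.6, 121.0)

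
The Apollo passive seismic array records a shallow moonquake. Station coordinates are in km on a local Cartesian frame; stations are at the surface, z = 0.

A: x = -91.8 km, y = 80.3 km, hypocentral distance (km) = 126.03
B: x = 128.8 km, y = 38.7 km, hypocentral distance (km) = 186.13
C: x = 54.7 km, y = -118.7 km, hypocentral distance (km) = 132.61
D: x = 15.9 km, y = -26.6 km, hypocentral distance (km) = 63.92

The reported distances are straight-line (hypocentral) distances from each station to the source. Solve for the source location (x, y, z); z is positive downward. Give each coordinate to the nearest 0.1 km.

x ≈ -41.2 km, y ≈ -31.6 km, depth ≈ 28.3 km

Each station gives a sphere (x−x_i)² + (y−y_i)² + z² = d_i² (stations at z=0).
Subtracting the A sphere from B and C: z² cancels, leaving linear equations in x and y:
441.2 x − 83.2 y = -15549.02
293.0 x − 398.0 y = 504.60
Solving: x ≈ -41.202, y ≈ -31.600 km (keep extra digits for the depth step; rounded: -41.2, -31.6).
Then from the A sphere: z² = 126.03² − (x + 91.8)² − (y − 80.3)² with x = -41.202, y = -31.600, so z ≈ 28.316 ≈ 28.3 km.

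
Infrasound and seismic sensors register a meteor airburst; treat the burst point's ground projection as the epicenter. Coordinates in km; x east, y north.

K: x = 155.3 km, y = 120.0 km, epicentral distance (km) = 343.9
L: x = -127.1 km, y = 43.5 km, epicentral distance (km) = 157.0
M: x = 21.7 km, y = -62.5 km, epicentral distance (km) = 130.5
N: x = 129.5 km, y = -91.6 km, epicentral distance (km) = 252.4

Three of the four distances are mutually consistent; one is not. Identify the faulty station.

N

Solve using three stations at a time. Using K, L, M (subtract circle equations pairwise → linear system) gives (x, y) ≈ (-99.4, -111.0).
Distances from that point to each station vs reported:
  K: calculated 343.9 vs reported 343.9 → residual 0.0 km
  L: calculated 157.0 vs reported 157.0 → residual 0.0 km
  M: calculated 130.5 vs reported 130.5 → residual 0.0 km
  N: calculated 229.8 vs reported 252.4 → residual 22.6 km
K, L, M are mutually consistent (residuals ≈ 0); N is off by 22.6 km.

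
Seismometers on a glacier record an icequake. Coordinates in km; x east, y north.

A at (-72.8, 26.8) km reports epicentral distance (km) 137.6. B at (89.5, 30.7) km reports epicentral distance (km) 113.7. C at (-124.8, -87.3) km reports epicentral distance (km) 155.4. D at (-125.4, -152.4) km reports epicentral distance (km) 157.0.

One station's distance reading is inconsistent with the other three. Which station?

D

Solve using three stations at a time. Using A, B, C (subtract circle equations pairwise → linear system) gives (x, y) ≈ (29.1, -65.7).
Distances from that point to each station vs reported:
  A: calculated 137.6 vs reported 137.6 → residual 0.0 km
  B: calculated 113.7 vs reported 113.7 → residual 0.0 km
  C: calculated 155.4 vs reported 155.4 → residual 0.0 km
  D: calculated 177.2 vs reported 157.0 → residual 20.2 km
A, B, C are mutually consistent (residuals ≈ 0); D is off by 20.2 km.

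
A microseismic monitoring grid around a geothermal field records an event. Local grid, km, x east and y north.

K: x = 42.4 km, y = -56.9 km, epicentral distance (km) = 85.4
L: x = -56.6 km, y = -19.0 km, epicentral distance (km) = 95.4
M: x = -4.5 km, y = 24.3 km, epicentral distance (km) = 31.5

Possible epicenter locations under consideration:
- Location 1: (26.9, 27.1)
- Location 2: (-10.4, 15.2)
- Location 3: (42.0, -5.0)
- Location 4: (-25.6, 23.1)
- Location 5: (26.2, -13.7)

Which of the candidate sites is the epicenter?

Location 1

For each candidate, compare |candidate − station| to the reported distance:
Location 1: residuals K 0.0, L 0.0, M 0.0 → max 0.0 km
Location 2: residuals K 4.0, L 37.9, M 20.7 → max 37.9 km
Location 3: residuals K 33.5, L 4.2, M 23.5 → max 33.5 km
Location 4: residuals K 19.6, L 43.1, M 10.4 → max 43.1 km
Location 5: residuals K 39.3, L 12.4, M 17.4 → max 39.3 km
Only Location 1 has all residuals ≈ 0.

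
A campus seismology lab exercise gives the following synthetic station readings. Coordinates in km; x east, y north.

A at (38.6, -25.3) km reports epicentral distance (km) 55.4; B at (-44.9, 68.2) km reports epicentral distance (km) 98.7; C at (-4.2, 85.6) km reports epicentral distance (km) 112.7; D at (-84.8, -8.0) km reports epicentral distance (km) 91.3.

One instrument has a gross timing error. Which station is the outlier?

Solve using three stations at a time. Using A, B, C (subtract circle equations pairwise → linear system) gives (x, y) ≈ (-16.8, -26.4).
Distances from that point to each station vs reported:
  A: calculated 55.4 vs reported 55.4 → residual 0.0 km
  B: calculated 98.7 vs reported 98.7 → residual 0.0 km
  C: calculated 112.7 vs reported 112.7 → residual 0.0 km
  D: calculated 70.5 vs reported 91.3 → residual 20.8 km
A, B, C are mutually consistent (residuals ≈ 0); D is off by 20.8 km.

D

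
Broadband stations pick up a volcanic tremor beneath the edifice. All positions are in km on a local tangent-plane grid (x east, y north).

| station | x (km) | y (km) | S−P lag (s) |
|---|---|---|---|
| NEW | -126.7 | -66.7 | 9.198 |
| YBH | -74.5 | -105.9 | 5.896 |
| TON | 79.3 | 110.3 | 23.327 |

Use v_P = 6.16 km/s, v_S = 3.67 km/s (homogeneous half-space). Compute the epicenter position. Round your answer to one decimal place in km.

-43.3 km east, -62.4 km north

Distance from S−P lag: d = Δt · v_P v_S / (v_P − v_S) = Δt · (6.16·3.67)/(6.16−3.67) ≈ 9.0792·Δt.
So d_NEW = 83.51, d_YBH = 53.53, d_TON = 211.79 km.
Circle about each station: (x + 126.7)² + (y + 66.7)² = 83.51²; (x + 74.5)² + (y + 105.9)² = 53.53²; (x − 79.3)² + (y − 110.3)² = 211.79².
Subtracting the NEW equation from the YBH and TON equations removes the quadratic terms:
104.4 x − 78.4 y = 371.74
412.0 x + 354.0 y = -39928.28
Solving the 2×2 system: x ≈ -43.3, y ≈ -62.4 km.
Check against NEW (with the unrounded x, y): √((x + 126.7)²+(y + 66.7)²) = 83.51 ≈ 83.51 km. ✓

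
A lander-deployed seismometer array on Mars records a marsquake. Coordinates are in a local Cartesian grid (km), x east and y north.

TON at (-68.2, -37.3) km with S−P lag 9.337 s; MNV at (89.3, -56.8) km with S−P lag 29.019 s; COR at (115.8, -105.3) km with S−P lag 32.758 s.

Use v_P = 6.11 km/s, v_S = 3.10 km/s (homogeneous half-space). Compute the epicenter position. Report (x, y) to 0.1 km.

(-89.9, -91.9)

Distance from S−P lag: d = Δt · v_P v_S / (v_P − v_S) = Δt · (6.11·3.10)/(6.11−3.10) ≈ 6.2927·Δt.
So d_TON = 58.75, d_MNV = 182.61, d_COR = 206.14 km.
Circle about each station: (x + 68.2)² + (y + 37.3)² = 58.75²; (x − 89.3)² + (y + 56.8)² = 182.61²; (x − 115.8)² + (y + 105.3)² = 206.14².
Subtracting the TON equation from the MNV and COR equations removes the quadratic terms:
315.0 x − 39.0 y = -24736.65
368.0 x − 136.0 y = -20586.94
Solving the 2×2 system: x ≈ -89.9, y ≈ -91.9 km.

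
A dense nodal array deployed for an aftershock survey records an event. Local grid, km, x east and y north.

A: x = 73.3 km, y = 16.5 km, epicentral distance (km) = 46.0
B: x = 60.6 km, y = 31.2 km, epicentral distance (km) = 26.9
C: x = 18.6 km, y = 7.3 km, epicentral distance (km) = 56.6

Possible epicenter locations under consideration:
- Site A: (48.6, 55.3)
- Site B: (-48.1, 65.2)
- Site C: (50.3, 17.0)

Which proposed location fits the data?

For each candidate, compare |candidate − station| to the reported distance:
Site A: residuals A 0.0, B 0.0, C 0.0 → max 0.0 km
Site B: residuals A 84.8, B 87.0, C 31.7 → max 87.0 km
Site C: residuals A 23.0, B 9.4, C 23.4 → max 23.4 km
Only Site A has all residuals ≈ 0.

Site A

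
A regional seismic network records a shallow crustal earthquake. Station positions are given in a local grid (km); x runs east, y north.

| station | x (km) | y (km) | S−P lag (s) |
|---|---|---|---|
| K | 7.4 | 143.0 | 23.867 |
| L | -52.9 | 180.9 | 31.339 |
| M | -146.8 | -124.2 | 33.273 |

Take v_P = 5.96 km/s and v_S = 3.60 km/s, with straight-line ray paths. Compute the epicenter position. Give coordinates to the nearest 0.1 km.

Distance from S−P lag: d = Δt · v_P v_S / (v_P − v_S) = Δt · (5.96·3.60)/(5.96−3.60) ≈ 9.0915·Δt.
So d_K = 216.99, d_L = 284.92, d_M = 302.50 km.
Circle about each station: (x − 7.4)² + (y − 143.0)² = 216.99²; (x + 52.9)² + (y − 180.9)² = 284.92²; (x + 146.8)² + (y + 124.2)² = 302.50².
Subtracting the K equation from the L and M equations removes the quadratic terms:
-120.6 x + 75.8 y = -19075.29
-308.4 x − 534.4 y = -27949.47
Solving the 2×2 system: x ≈ 140.2, y ≈ -28.6 km.

140.2 km east, -28.6 km north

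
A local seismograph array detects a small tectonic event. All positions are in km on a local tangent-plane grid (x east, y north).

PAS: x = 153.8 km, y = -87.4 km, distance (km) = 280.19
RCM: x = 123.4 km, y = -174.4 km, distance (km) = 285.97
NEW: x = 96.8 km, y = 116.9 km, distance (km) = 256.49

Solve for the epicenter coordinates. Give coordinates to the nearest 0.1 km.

(-118.7, -22.2)

Circle about each station: (x − 153.8)² + (y + 87.4)² = 280.19²; (x − 123.4)² + (y + 174.4)² = 285.97²; (x − 96.8)² + (y − 116.9)² = 256.49².
Subtracting the PAS equation from the RCM and NEW equations removes the quadratic terms:
-60.8 x − 174.0 y = 11077.32
-114.0 x + 408.6 y = 4461.97
Solving the 2×2 system: x ≈ -118.7, y ≈ -22.2 km.
Check against PAS (with the unrounded x, y): √((x − 153.8)²+(y + 87.4)²) = 280.18 ≈ 280.19 km. ✓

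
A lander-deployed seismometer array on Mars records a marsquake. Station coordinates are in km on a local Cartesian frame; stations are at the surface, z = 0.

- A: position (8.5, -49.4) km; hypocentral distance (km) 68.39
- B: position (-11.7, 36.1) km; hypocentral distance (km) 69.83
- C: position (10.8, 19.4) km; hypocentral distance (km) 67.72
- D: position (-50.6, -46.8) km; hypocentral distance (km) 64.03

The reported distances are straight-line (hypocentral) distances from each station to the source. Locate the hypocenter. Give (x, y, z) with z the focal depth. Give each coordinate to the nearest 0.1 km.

Each station gives a sphere (x−x_i)² + (y−y_i)² + z² = d_i² (stations at z=0).
Subtracting the A sphere from B and C: z² cancels, leaving linear equations in x and y:
-40.4 x + 171.0 y = -1271.55
4.6 x + 137.6 y = -1928.42
Solving: x ≈ -24.394, y ≈ -13.199 km (keep extra digits for the depth step; rounded: -24.4, -13.2).
Then from the A sphere: z² = 68.39² − (x − 8.5)² − (y + 49.4)² with x = -24.394, y = -13.199, so z ≈ 47.798 ≈ 47.8 km.

x ≈ -24.4 km, y ≈ -13.2 km, depth ≈ 47.8 km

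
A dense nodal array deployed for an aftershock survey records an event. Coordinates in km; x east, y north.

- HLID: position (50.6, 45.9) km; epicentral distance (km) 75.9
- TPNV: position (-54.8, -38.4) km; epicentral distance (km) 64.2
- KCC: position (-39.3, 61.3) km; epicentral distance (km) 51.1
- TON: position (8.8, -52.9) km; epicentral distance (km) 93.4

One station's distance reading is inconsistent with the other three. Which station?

TON

Solve using three stations at a time. Using HLID, TPNV, KCC (subtract circle equations pairwise → linear system) gives (x, y) ≈ (-18.5, 14.6).
Distances from that point to each station vs reported:
  HLID: calculated 75.9 vs reported 75.9 → residual 0.0 km
  TPNV: calculated 64.2 vs reported 64.2 → residual 0.0 km
  KCC: calculated 51.1 vs reported 51.1 → residual 0.0 km
  TON: calculated 72.8 vs reported 93.4 → residual 20.6 km
HLID, TPNV, KCC are mutually consistent (residuals ≈ 0); TON is off by 20.6 km.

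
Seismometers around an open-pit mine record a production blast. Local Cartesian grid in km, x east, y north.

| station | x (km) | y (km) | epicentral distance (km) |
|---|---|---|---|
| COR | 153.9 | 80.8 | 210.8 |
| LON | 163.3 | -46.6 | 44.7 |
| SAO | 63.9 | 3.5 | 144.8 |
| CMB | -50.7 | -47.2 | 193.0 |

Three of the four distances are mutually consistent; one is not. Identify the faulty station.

LON

Solve using three stations at a time. Using COR, SAO, CMB (subtract circle equations pairwise → linear system) gives (x, y) ≈ (124.5, -127.9).
Distances from that point to each station vs reported:
  COR: calculated 210.7 vs reported 210.8 → residual 0.1 km
  LON: calculated 90.0 vs reported 44.7 → residual 45.3 km
  SAO: calculated 144.7 vs reported 144.8 → residual 0.1 km
  CMB: calculated 192.9 vs reported 193.0 → residual 0.1 km
COR, SAO, CMB are mutually consistent (residuals ≈ 0); LON is off by 45.3 km.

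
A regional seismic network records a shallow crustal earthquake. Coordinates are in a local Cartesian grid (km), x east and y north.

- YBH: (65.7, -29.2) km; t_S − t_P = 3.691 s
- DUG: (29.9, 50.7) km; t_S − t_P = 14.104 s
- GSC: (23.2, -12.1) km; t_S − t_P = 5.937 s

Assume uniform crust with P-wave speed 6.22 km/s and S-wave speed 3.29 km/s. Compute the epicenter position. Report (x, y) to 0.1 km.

Distance from S−P lag: d = Δt · v_P v_S / (v_P − v_S) = Δt · (6.22·3.29)/(6.22−3.29) ≈ 6.9842·Δt.
So d_YBH = 25.78, d_DUG = 98.51, d_GSC = 41.47 km.
Circle about each station: (x − 65.7)² + (y + 29.2)² = 25.78²; (x − 29.9)² + (y − 50.7)² = 98.51²; (x − 23.2)² + (y + 12.1)² = 41.47².
Subtracting the YBH equation from the DUG and GSC equations removes the quadratic terms:
-71.6 x + 159.8 y = -10744.24
-85.0 x + 34.2 y = -5539.63
Solving the 2×2 system: x ≈ 46.5, y ≈ -46.4 km.
Check against YBH (with the unrounded x, y): √((x − 65.7)²+(y + 29.2)²) = 25.77 ≈ 25.78 km. ✓

46.5 km east, -46.4 km north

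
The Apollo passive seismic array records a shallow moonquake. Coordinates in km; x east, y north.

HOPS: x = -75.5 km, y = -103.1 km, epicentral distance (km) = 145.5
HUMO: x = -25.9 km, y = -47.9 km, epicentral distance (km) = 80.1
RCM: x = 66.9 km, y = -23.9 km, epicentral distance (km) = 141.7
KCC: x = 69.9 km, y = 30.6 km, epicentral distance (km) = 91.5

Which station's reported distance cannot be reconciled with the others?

RCM

Solve using three stations at a time. Using HOPS, HUMO, KCC (subtract circle equations pairwise → linear system) gives (x, y) ≈ (-21.3, 31.7).
Distances from that point to each station vs reported:
  HOPS: calculated 145.3 vs reported 145.5 → residual 0.2 km
  HUMO: calculated 79.7 vs reported 80.1 → residual 0.4 km
  RCM: calculated 104.3 vs reported 141.7 → residual 37.4 km
  KCC: calculated 91.2 vs reported 91.5 → residual 0.3 km
HOPS, HUMO, KCC are mutually consistent (residuals ≈ 0); RCM is off by 37.4 km.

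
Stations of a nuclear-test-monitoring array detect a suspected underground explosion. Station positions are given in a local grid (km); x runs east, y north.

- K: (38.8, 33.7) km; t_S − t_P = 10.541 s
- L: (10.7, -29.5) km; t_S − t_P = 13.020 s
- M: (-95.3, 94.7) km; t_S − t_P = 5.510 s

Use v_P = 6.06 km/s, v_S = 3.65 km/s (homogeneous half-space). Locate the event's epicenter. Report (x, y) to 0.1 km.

(-49.2, 73.9)

Distance from S−P lag: d = Δt · v_P v_S / (v_P − v_S) = Δt · (6.06·3.65)/(6.06−3.65) ≈ 9.1780·Δt.
So d_K = 96.75, d_L = 119.50, d_M = 50.57 km.
Circle about each station: (x − 38.8)² + (y − 33.7)² = 96.75²; (x − 10.7)² + (y + 29.5)² = 119.50²; (x + 95.3)² + (y − 94.7)² = 50.57².
Subtracting the K equation from the L and M equations removes the quadratic terms:
-56.2 x − 126.4 y = -6576.08
-268.2 x + 122.0 y = 22212.29
Solving the 2×2 system: x ≈ -49.2, y ≈ 73.9 km.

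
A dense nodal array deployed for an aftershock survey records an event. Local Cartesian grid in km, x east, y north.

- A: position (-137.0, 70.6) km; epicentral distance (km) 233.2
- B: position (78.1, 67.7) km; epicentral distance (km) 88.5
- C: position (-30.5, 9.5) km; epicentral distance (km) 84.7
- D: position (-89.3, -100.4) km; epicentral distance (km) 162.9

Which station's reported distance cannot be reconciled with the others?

Solve using three stations at a time. Using B, C, D (subtract circle equations pairwise → linear system) gives (x, y) ≈ (50.2, -16.2).
Distances from that point to each station vs reported:
  A: calculated 206.3 vs reported 233.2 → residual 26.9 km
  B: calculated 88.5 vs reported 88.5 → residual 0.0 km
  C: calculated 84.7 vs reported 84.7 → residual 0.0 km
  D: calculated 162.9 vs reported 162.9 → residual 0.0 km
B, C, D are mutually consistent (residuals ≈ 0); A is off by 26.9 km.

A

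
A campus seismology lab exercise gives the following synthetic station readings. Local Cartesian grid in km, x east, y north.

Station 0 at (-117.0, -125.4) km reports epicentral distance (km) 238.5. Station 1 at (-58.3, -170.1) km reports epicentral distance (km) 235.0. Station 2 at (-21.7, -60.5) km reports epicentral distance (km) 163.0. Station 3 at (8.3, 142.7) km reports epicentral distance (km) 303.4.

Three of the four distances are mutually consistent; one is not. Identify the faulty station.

Station 1

Solve using three stations at a time. Using Station 0, Station 2, Station 3 (subtract circle equations pairwise → linear system) gives (x, y) ≈ (121.0, -138.9).
Distances from that point to each station vs reported:
  Station 0: calculated 238.3 vs reported 238.5 → residual 0.2 km
  Station 1: calculated 182.0 vs reported 235.0 → residual 53.0 km
  Station 2: calculated 162.8 vs reported 163.0 → residual 0.2 km
  Station 3: calculated 303.3 vs reported 303.4 → residual 0.1 km
Station 0, Station 2, Station 3 are mutually consistent (residuals ≈ 0); Station 1 is off by 53.0 km.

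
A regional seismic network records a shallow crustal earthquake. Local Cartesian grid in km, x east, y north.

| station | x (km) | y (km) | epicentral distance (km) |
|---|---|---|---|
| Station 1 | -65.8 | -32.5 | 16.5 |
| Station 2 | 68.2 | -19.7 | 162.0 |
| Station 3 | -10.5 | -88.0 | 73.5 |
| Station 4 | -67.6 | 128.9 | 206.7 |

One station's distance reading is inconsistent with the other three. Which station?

Solve using three stations at a time. Using Station 2, Station 3, Station 4 (subtract circle equations pairwise → linear system) gives (x, y) ≈ (-83.3, -77.2).
Distances from that point to each station vs reported:
  Station 1: calculated 48.0 vs reported 16.5 → residual 31.5 km
  Station 2: calculated 162.0 vs reported 162.0 → residual 0.0 km
  Station 3: calculated 73.6 vs reported 73.5 → residual 0.1 km
  Station 4: calculated 206.7 vs reported 206.7 → residual 0.0 km
Station 2, Station 3, Station 4 are mutually consistent (residuals ≈ 0); Station 1 is off by 31.5 km.

Station 1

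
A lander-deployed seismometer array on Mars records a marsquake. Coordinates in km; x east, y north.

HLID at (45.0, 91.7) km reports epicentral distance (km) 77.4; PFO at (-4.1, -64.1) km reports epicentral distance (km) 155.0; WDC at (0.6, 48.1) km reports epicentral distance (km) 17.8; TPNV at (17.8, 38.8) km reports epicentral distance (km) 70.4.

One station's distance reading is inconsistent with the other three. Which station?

Solve using three stations at a time. Using HLID, PFO, TPNV (subtract circle equations pairwise → linear system) gives (x, y) ≈ (-32.7, 88.4).
Distances from that point to each station vs reported:
  HLID: calculated 77.8 vs reported 77.4 → residual 0.4 km
  PFO: calculated 155.2 vs reported 155.0 → residual 0.2 km
  WDC: calculated 52.3 vs reported 17.8 → residual 34.5 km
  TPNV: calculated 70.8 vs reported 70.4 → residual 0.4 km
HLID, PFO, TPNV are mutually consistent (residuals ≈ 0); WDC is off by 34.5 km.

WDC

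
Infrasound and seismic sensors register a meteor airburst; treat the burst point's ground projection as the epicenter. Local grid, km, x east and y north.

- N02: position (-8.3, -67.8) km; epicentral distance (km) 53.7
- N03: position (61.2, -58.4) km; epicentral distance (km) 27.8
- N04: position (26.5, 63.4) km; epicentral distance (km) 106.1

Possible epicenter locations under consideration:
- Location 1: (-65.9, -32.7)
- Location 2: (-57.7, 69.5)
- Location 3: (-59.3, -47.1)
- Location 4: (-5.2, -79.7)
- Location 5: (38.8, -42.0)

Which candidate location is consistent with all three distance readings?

Location 5

For each candidate, compare |candidate − station| to the reported distance:
Location 1: residuals N02 13.8, N03 101.9, N04 27.2 → max 101.9 km
Location 2: residuals N02 92.2, N03 146.8, N04 21.7 → max 146.8 km
Location 3: residuals N02 1.3, N03 93.2, N04 33.8 → max 93.2 km
Location 4: residuals N02 41.4, N03 41.9, N04 40.5 → max 41.9 km
Location 5: residuals N02 0.0, N03 0.0, N04 0.0 → max 0.0 km
Only Location 5 has all residuals ≈ 0.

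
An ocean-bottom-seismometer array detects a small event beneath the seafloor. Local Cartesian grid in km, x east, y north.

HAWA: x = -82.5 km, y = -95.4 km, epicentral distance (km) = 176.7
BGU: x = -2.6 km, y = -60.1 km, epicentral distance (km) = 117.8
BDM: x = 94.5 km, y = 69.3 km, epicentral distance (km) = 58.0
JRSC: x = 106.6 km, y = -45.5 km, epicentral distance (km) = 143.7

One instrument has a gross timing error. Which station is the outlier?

Solve using three stations at a time. Using HAWA, BGU, JRSC (subtract circle equations pairwise → linear system) gives (x, y) ≈ (6.2, 57.5).
Distances from that point to each station vs reported:
  HAWA: calculated 176.8 vs reported 176.7 → residual 0.1 km
  BGU: calculated 117.9 vs reported 117.8 → residual 0.1 km
  BDM: calculated 89.0 vs reported 58.0 → residual 31.0 km
  JRSC: calculated 143.8 vs reported 143.7 → residual 0.1 km
HAWA, BGU, JRSC are mutually consistent (residuals ≈ 0); BDM is off by 31.0 km.

BDM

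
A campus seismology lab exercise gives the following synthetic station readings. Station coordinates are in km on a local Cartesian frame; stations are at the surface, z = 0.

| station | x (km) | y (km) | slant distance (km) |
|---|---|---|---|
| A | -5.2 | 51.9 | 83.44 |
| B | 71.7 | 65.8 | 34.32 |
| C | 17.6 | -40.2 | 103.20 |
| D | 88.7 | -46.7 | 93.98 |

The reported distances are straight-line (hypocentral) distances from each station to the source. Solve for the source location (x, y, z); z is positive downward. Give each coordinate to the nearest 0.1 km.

Each station gives a sphere (x−x_i)² + (y−y_i)² + z² = d_i² (stations at z=0).
Subtracting the A sphere from B and C: z² cancels, leaving linear equations in x and y:
153.8 x + 27.8 y = 12534.25
45.6 x − 184.2 y = -4482.86
Solving: x ≈ 73.796, y ≈ 42.606 km (keep extra digits for the depth step; rounded: 73.8, 42.6).
Then from the A sphere: z² = 83.44² − (x + 5.2)² − (y − 51.9)² with x = 73.796, y = 42.606, so z ≈ 25.209 ≈ 25.2 km.

x ≈ 73.8 km, y ≈ 42.6 km, depth ≈ 25.2 km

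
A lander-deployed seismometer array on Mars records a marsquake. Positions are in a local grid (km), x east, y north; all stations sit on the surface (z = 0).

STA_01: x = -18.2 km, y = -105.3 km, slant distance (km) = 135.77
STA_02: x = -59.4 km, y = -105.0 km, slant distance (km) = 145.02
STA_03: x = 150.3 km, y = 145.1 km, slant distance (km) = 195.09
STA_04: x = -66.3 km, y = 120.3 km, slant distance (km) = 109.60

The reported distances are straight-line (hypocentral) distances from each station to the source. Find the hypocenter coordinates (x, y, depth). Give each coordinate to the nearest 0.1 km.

x ≈ -6.3 km, y ≈ 29.4 km, depth ≈ 12.2 km

Each station gives a sphere (x−x_i)² + (y−y_i)² + z² = d_i² (stations at z=0).
Subtracting the STA_01 sphere from STA_02 and STA_03: z² cancels, leaving linear equations in x and y:
-82.4 x + 0.6 y = 536.72
337.0 x + 500.8 y = 12598.15
Solving: x ≈ -6.300, y ≈ 29.395 km (keep extra digits for the depth step; rounded: -6.3, 29.4).
Then from the STA_01 sphere: z² = 135.77² − (x + 18.2)² − (y + 105.3)² with x = -6.300, y = 29.395, so z ≈ 12.212 ≈ 12.2 km.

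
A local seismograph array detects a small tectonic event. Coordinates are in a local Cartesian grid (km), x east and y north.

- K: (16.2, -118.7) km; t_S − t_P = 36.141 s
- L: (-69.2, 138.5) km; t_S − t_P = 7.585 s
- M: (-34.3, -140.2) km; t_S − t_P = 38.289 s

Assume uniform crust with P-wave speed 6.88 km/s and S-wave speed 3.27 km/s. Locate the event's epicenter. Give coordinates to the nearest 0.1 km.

Distance from S−P lag: d = Δt · v_P v_S / (v_P − v_S) = Δt · (6.88·3.27)/(6.88−3.27) ≈ 6.2320·Δt.
So d_K = 225.23, d_L = 47.27, d_M = 238.62 km.
Circle about each station: (x − 16.2)² + (y + 118.7)² = 225.23²; (x + 69.2)² + (y − 138.5)² = 47.27²; (x + 34.3)² + (y + 140.2)² = 238.62².
Subtracting the K equation from the L and M equations removes the quadratic terms:
-170.8 x + 514.4 y = 58112.86
-101.0 x − 43.0 y = 269.45
Solving the 2×2 system: x ≈ -44.5, y ≈ 98.2 km.

x ≈ -44.5 km, y ≈ 98.2 km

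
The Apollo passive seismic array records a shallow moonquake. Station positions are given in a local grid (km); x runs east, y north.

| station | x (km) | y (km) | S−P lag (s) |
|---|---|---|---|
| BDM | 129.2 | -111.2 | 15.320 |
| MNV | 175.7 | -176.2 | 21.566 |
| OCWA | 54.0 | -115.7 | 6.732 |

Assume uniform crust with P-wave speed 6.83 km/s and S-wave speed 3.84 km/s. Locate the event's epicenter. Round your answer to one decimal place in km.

Distance from S−P lag: d = Δt · v_P v_S / (v_P − v_S) = Δt · (6.83·3.84)/(6.83−3.84) ≈ 8.7716·Δt.
So d_BDM = 134.38, d_MNV = 189.17, d_OCWA = 59.05 km.
Circle about each station: (x − 129.2)² + (y + 111.2)² = 134.38²; (x − 175.7)² + (y + 176.2)² = 189.17²; (x − 54.0)² + (y + 115.7)² = 59.05².
Subtracting pairs of circle equations eliminates x²+y² and gives linear equations (the radical axes):
93.0 x − 130.0 y = 15131.55
-150.4 x − 9.0 y = 1815.49
Solving the 2×2 system: x ≈ -4.9, y ≈ -119.9 km.

(-4.9, -119.9)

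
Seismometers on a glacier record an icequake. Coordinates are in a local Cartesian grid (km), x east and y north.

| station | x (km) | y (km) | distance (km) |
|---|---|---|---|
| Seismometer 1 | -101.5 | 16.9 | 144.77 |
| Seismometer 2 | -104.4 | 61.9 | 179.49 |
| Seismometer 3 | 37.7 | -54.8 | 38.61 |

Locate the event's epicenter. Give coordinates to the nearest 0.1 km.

Circle about each station: (x + 101.5)² + (y − 16.9)² = 144.77²; (x + 104.4)² + (y − 61.9)² = 179.49²; (x − 37.7)² + (y + 54.8)² = 38.61².
Subtracting the Seismometer 1 equation from the Seismometer 2 and Seismometer 3 equations removes the quadratic terms:
-5.8 x + 90.0 y = -7115.20
278.4 x − 143.4 y = 13304.09
Solving the 2×2 system: x ≈ 7.3, y ≈ -78.6 km.

x ≈ 7.3 km, y ≈ -78.6 km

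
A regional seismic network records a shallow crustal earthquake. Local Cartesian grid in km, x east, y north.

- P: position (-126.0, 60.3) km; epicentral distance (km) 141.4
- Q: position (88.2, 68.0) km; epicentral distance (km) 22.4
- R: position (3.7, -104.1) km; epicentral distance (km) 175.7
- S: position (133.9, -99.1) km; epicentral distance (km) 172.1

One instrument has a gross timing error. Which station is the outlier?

P

Solve using three stations at a time. Using Q, R, S (subtract circle equations pairwise → linear system) gives (x, y) ≈ (67.4, 59.6).
Distances from that point to each station vs reported:
  P: calculated 193.4 vs reported 141.4 → residual 52.0 km
  Q: calculated 22.4 vs reported 22.4 → residual 0.0 km
  R: calculated 175.7 vs reported 175.7 → residual 0.0 km
  S: calculated 172.1 vs reported 172.1 → residual 0.0 km
Q, R, S are mutually consistent (residuals ≈ 0); P is off by 52.0 km.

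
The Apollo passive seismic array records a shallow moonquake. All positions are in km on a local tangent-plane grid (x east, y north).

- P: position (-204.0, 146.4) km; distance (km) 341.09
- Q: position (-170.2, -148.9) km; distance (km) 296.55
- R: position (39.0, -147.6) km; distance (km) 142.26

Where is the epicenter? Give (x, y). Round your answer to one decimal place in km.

95.4 km east, -17.0 km north

Circle about each station: (x + 204.0)² + (y − 146.4)² = 341.09²; (x + 170.2)² + (y + 148.9)² = 296.55²; (x − 39.0)² + (y + 147.6)² = 142.26².
Subtracting the P equation from the Q and R equations removes the quadratic terms:
67.6 x − 590.6 y = 16490.78
486.0 x − 588.0 y = 56362.28
Solving the 2×2 system: x ≈ 95.4, y ≈ -17.0 km.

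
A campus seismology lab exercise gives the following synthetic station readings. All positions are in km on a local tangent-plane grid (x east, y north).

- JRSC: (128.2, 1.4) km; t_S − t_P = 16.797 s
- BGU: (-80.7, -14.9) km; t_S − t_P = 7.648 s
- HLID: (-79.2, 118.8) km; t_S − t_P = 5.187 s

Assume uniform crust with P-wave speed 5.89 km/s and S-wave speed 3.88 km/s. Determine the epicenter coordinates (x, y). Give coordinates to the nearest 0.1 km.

Distance from S−P lag: d = Δt · v_P v_S / (v_P − v_S) = Δt · (5.89·3.88)/(5.89−3.88) ≈ 11.3698·Δt.
So d_JRSC = 190.98, d_BGU = 86.96, d_HLID = 58.97 km.
Circle about each station: (x − 128.2)² + (y − 1.4)² = 190.98²; (x + 80.7)² + (y + 14.9)² = 86.96²; (x + 79.2)² + (y − 118.8)² = 58.97².
Subtracting pairs of circle equations eliminates x²+y² and gives linear equations (the radical axes):
-417.8 x − 32.6 y = 19208.62
-414.8 x + 234.8 y = 36944.78
Solving the 2×2 system: x ≈ -51.2, y ≈ 66.9 km.
Check against JRSC (with the unrounded x, y): √((x − 128.2)²+(y − 1.4)²) = 190.98 ≈ 190.98 km. ✓

x ≈ -51.2 km, y ≈ 66.9 km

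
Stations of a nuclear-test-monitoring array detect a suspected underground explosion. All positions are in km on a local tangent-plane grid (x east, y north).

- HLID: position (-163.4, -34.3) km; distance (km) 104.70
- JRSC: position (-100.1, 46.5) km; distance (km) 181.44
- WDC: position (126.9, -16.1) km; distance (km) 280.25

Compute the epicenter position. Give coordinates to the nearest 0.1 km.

Circle about each station: (x + 163.4)² + (y + 34.3)² = 104.70²; (x + 100.1)² + (y − 46.5)² = 181.44²; (x − 126.9)² + (y + 16.1)² = 280.25².
Subtracting pairs of circle equations eliminates x²+y² and gives linear equations (the radical axes):
126.6 x + 161.6 y = -37652.17
580.6 x + 36.4 y = -79091.20
Solving the 2×2 system: x ≈ -127.9, y ≈ -132.8 km.

(-127.9, -132.8)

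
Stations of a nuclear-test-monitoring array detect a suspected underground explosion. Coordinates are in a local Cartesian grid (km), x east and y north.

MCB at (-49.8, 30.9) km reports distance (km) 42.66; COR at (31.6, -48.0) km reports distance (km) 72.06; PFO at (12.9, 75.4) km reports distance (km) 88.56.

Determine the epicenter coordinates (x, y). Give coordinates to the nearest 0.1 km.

-25.7 km east, -4.3 km north

Circle about each station: (x + 49.8)² + (y − 30.9)² = 42.66²; (x − 31.6)² + (y + 48.0)² = 72.06²; (x − 12.9)² + (y − 75.4)² = 88.56².
Subtracting the MCB equation from the COR and PFO equations removes the quadratic terms:
162.8 x − 157.8 y = -3505.06
125.4 x + 89.0 y = -3606.28
Solving the 2×2 system: x ≈ -25.7, y ≈ -4.3 km.
Check against MCB (with the unrounded x, y): √((x + 49.8)²+(y − 30.9)²) = 42.66 ≈ 42.66 km. ✓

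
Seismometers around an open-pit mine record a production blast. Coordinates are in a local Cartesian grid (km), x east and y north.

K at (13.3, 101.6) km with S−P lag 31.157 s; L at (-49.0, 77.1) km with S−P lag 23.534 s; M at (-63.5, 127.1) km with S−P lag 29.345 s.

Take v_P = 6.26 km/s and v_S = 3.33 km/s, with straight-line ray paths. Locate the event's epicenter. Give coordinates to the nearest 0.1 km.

x ≈ -123.4 km, y ≈ -72.9 km

Distance from S−P lag: d = Δt · v_P v_S / (v_P − v_S) = Δt · (6.26·3.33)/(6.26−3.33) ≈ 7.1146·Δt.
So d_K = 221.67, d_L = 167.44, d_M = 208.78 km.
Circle about each station: (x − 13.3)² + (y − 101.6)² = 221.67²; (x + 49.0)² + (y − 77.1)² = 167.44²; (x + 63.5)² + (y − 127.1)² = 208.78².
Subtracting the K equation from the L and M equations removes the quadratic terms:
-124.6 x − 49.0 y = 18947.40
-153.6 x + 51.0 y = 15235.71
Solving the 2×2 system: x ≈ -123.4, y ≈ -72.9 km.
Check against K (with the unrounded x, y): √((x − 13.3)²+(y − 101.6)²) = 221.67 ≈ 221.67 km. ✓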